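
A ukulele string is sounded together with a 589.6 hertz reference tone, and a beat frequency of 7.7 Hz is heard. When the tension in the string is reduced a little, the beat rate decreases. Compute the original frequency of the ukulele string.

|f − 589.6| = 7.7, so the ukulele string was at either 581.9 Hz or 597.3 Hz.
Lower tension means lower frequency; the adjustment lowers the ukulele string's frequency.
The beat rate fell, so the adjustment moved the ukulele string toward 589.6 Hz — it must have started above the reference.

597.3 Hz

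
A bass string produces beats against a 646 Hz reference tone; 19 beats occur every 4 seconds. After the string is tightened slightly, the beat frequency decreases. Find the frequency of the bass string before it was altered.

641.25 Hz

Beat frequency = 19/4 = 4.75 Hz.
|f − 646| = 4.75, so the bass string was at either 641.25 Hz or 650.75 Hz.
Increasing tension raises a string's frequency; the adjustment raises the bass string's frequency.
The beat rate fell, so the adjustment moved the bass string toward 646 Hz — it must have started below the reference.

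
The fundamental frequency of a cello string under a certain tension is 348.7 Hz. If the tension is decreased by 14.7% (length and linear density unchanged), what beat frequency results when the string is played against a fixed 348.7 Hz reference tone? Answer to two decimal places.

26.65 Hz

For a string, f ∝ √T, so the new frequency is 348.7·√0.853 = 322.0523 Hz.
f_beat = |322.0523 − 348.7| = 26.65 Hz.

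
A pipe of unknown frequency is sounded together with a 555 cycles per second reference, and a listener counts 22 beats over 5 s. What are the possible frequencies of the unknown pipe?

550.6 Hz or 559.4 Hz

Beat frequency = 22/5 = 4.4 Hz.
|f − 555| = 4.4, so f = 555 ± 4.4.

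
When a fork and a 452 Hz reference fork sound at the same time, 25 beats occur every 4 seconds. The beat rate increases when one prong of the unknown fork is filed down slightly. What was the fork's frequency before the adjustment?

458.25 Hz

Beat frequency = 25/4 = 6.25 Hz.
|f − 452| = 6.25, so the fork was at either 445.75 Hz or 458.25 Hz.
Filing a prong removes mass and raises the fork's frequency; the adjustment raises the fork's frequency.
The beat rate rose, so the adjustment moved the fork further from 452 Hz — it was already above the reference.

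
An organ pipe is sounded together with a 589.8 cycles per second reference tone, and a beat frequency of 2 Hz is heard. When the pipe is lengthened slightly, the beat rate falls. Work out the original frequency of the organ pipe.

591.8 Hz

|f − 589.8| = 2, so the organ pipe was at either 587.8 Hz or 591.8 Hz.
A longer pipe has a lower fundamental; the adjustment lowers the organ pipe's frequency.
The beat rate fell, so the adjustment moved the organ pipe toward 589.8 Hz — it must have started above the reference.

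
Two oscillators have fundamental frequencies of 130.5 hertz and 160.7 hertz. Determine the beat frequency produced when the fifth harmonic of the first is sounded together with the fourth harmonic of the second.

Fifth harmonic of the first: 5·130.5 = 652.5 Hz.
Fourth harmonic of the second: 4·160.7 = 642.8 Hz.
f_beat = |652.5 − 642.8| = 9.7 Hz.

9.7 Hz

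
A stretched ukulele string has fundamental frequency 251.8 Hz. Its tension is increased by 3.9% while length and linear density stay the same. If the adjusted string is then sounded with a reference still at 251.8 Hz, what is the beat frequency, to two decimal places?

For a string, f ∝ √T, so the new frequency is 251.8·√1.039 = 256.6631 Hz.
f_beat = |256.6631 − 251.8| = 4.86 Hz.

4.86 Hz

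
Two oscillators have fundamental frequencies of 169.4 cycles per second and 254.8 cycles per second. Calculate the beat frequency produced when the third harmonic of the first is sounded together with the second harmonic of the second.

1.4 Hz

Third harmonic of the first: 3·169.4 = 508.2 Hz.
Second harmonic of the second: 2·254.8 = 509.6 Hz.
f_beat = |508.2 − 509.6| = 1.4 Hz.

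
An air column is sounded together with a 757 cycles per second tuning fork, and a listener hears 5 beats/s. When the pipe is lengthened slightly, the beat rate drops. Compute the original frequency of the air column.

762 Hz

|f − 757| = 5, so the air column was at either 752 Hz or 762 Hz.
A longer pipe has a lower fundamental; the adjustment lowers the air column's frequency.
The beat rate fell, so the adjustment moved the air column toward 757 Hz — it must have started above the reference.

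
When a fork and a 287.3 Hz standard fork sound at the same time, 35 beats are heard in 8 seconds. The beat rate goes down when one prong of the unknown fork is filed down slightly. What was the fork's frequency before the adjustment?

Beat frequency = 35/8 = 4.375 Hz.
|f − 287.3| = 4.375, so the fork was at either 282.925 Hz or 291.675 Hz.
Filing a prong removes mass and raises the fork's frequency; the adjustment raises the fork's frequency.
The beat rate fell, so the adjustment moved the fork toward 287.3 Hz — it must have started below the reference.

282.925 Hz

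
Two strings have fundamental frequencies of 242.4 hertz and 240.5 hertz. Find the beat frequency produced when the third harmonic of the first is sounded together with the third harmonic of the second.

Third harmonic of the first: 3·242.4 = 727.2 Hz.
Third harmonic of the second: 3·240.5 = 721.5 Hz.
f_beat = |727.2 − 721.5| = 5.7 Hz.

5.7 Hz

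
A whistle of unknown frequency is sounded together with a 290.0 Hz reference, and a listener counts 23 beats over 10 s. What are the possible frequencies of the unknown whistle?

287.7 Hz or 292.3 Hz

Beat frequency = 23/10 = 2.3 Hz.
|f − 290.0| = 2.3, so f = 290.0 ± 2.3.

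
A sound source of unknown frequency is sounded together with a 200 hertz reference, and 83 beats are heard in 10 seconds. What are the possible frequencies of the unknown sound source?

191.7 Hz or 208.3 Hz

Beat frequency = 83/10 = 8.3 Hz.
|f − 200| = 8.3, so f = 200 ± 8.3.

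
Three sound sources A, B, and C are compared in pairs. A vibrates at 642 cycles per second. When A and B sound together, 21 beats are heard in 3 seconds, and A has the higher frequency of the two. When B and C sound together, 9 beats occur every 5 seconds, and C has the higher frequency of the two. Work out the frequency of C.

A–B: Beat frequency = 21/3 = 7 Hz.
B is below A, so f_B = 642 − 7 = 635 Hz.
B–C: Beat frequency = 9/5 = 1.8 Hz.
C is above B, so f_C = 635 + 1.8 = 636.8 Hz.

636.8 Hz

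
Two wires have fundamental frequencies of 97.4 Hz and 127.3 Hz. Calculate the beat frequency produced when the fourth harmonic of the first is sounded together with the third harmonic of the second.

Fourth harmonic of the first: 4·97.4 = 389.6 Hz.
Third harmonic of the second: 3·127.3 = 381.9 Hz.
f_beat = |389.6 − 381.9| = 7.7 Hz.

7.7 Hz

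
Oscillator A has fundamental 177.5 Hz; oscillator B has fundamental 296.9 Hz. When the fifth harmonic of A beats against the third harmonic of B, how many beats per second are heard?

Fifth harmonic of the first: 5·177.5 = 887.5 Hz.
Third harmonic of the second: 3·296.9 = 890.7 Hz.
f_beat = |887.5 − 890.7| = 3.2 Hz.

3.2 Hz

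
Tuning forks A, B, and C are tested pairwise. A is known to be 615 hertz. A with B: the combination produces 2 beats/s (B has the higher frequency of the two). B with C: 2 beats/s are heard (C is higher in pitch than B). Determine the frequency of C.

B is above A, so f_B = 615 + 2 = 617 Hz.
C is above B, so f_C = 617 + 2 = 619 Hz.

619 Hz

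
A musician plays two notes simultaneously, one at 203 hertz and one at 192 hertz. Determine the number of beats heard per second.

11 Hz

Beats arise from superposition of two nearby frequencies; the beat rate is |f₁ − f₂|.
|203 − 192| = 11 Hz.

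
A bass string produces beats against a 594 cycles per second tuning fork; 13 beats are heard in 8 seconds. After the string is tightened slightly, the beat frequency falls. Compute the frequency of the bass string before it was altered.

592.375 Hz

Beat frequency = 13/8 = 1.625 Hz.
|f − 594| = 1.625, so the bass string was at either 592.375 Hz or 595.625 Hz.
Increasing tension raises a string's frequency; the adjustment raises the bass string's frequency.
The beat rate fell, so the adjustment moved the bass string toward 594 Hz — it must have started below the reference.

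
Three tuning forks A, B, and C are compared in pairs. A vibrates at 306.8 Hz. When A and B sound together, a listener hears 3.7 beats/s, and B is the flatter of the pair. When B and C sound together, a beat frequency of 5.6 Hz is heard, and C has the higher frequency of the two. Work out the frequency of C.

308.7 Hz

B is below A, so f_B = 306.8 − 3.7 = 303.1 Hz.
C is above B, so f_C = 303.1 + 5.6 = 308.7 Hz.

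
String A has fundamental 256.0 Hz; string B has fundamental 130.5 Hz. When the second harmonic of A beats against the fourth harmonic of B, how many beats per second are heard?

10.0 Hz

Second harmonic of the first: 2·256.0 = 512.0 Hz.
Fourth harmonic of the second: 4·130.5 = 522.0 Hz.
f_beat = |512.0 − 522.0| = 10.0 Hz.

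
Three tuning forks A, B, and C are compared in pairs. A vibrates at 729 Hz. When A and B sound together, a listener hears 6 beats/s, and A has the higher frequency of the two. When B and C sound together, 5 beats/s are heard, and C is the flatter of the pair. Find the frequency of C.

718 Hz

B is below A, so f_B = 729 − 6 = 723 Hz.
C is below B, so f_C = 723 − 5 = 718 Hz.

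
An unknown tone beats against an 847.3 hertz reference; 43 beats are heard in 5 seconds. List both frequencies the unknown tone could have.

Beat frequency = 43/5 = 8.6 Hz.
|f − 847.3| = 8.6, so f = 847.3 ± 8.6.

838.7 Hz or 855.9 Hz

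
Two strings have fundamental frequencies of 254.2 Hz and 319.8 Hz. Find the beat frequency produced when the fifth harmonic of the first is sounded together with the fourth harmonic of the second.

Fifth harmonic of the first: 5·254.2 = 1271.0 Hz.
Fourth harmonic of the second: 4·319.8 = 1279.2 Hz.
f_beat = |1271.0 − 1279.2| = 8.2 Hz.

8.2 Hz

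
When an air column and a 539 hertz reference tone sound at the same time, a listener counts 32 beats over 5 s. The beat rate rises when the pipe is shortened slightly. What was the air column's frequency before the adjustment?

545.4 Hz

Beat frequency = 32/5 = 6.4 Hz.
|f − 539| = 6.4, so the air column was at either 532.6 Hz or 545.4 Hz.
A shorter pipe has a higher fundamental; the adjustment raises the air column's frequency.
The beat rate rose, so the adjustment moved the air column further from 539 Hz — it was already above the reference.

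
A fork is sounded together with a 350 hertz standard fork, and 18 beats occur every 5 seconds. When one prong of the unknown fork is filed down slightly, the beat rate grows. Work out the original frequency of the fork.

Beat frequency = 18/5 = 3.6 Hz.
|f − 350| = 3.6, so the fork was at either 346.4 Hz or 353.6 Hz.
Filing a prong removes mass and raises the fork's frequency; the adjustment raises the fork's frequency.
The beat rate rose, so the adjustment moved the fork further from 350 Hz — it was already above the reference.

353.6 Hz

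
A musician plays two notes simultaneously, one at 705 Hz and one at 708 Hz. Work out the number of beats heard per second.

The beat frequency equals the magnitude of the frequency difference.
|705 − 708| = 3 Hz.

3 Hz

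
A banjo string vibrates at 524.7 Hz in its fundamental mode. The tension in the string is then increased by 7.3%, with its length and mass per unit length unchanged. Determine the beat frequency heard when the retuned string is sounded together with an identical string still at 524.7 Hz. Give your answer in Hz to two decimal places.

For a string, f ∝ √T, so the new frequency is 524.7·√1.073 = 543.5142 Hz.
f_beat = |543.5142 − 524.7| = 18.81 Hz.

18.81 Hz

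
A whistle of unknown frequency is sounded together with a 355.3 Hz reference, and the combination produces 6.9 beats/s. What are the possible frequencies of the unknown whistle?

|f − 355.3| = 6.9, so f = 355.3 ± 6.9.

348.4 Hz or 362.2 Hz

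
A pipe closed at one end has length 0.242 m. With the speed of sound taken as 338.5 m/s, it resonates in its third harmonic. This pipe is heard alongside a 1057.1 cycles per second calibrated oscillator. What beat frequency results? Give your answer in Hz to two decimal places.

8.03 Hz

Closed pipe (odd harmonics): f_n = n·v/(4L) = 3·338.5/(4·0.242) = 1049.0702 Hz.
f_beat = |1049.0702 − 1057.1| = 8.03 Hz.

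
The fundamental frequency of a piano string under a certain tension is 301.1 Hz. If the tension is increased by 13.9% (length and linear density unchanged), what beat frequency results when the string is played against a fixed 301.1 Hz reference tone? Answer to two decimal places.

For a string, f ∝ √T, so the new frequency is 301.1·√1.139 = 321.3458 Hz.
f_beat = |321.3458 − 301.1| = 20.25 Hz.

20.25 Hz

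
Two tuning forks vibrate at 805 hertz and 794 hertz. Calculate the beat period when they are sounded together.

f_beat = |805 − 794| = 11 Hz.
Beat period T = 1 / f_beat = 1 / 11 s.

0.091 s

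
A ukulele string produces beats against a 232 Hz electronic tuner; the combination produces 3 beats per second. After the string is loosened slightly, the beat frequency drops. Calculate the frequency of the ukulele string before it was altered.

235 Hz

|f − 232| = 3, so the ukulele string was at either 229 Hz or 235 Hz.
Reducing tension lowers a string's frequency; the adjustment lowers the ukulele string's frequency.
The beat rate fell, so the adjustment moved the ukulele string toward 232 Hz — it must have started above the reference.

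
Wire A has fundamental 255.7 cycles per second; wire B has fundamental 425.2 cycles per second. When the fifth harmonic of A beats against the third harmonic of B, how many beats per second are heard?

Fifth harmonic of the first: 5·255.7 = 1278.5 Hz.
Third harmonic of the second: 3·425.2 = 1275.6 Hz.
f_beat = |1278.5 − 1275.6| = 2.9 Hz.

2.9 Hz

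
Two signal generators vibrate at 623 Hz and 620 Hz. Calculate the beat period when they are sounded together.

0.333 s

f_beat = |623 − 620| = 3 Hz.
Beat period T = 1 / f_beat = 1 / 3 s.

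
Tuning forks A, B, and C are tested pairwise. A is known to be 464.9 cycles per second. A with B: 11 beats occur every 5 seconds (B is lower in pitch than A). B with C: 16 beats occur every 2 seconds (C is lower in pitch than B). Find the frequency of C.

A–B: Beat frequency = 11/5 = 2.2 Hz.
B is below A, so f_B = 464.9 − 2.2 = 462.7 Hz.
B–C: Beat frequency = 16/2 = 8 Hz.
C is below B, so f_C = 462.7 − 8 = 454.7 Hz.

454.7 Hz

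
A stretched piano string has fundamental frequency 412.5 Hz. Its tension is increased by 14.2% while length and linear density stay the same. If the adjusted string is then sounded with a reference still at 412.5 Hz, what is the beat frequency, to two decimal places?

28.32 Hz

For a string, f ∝ √T, so the new frequency is 412.5·√1.142 = 440.8157 Hz.
f_beat = |440.8157 − 412.5| = 28.32 Hz.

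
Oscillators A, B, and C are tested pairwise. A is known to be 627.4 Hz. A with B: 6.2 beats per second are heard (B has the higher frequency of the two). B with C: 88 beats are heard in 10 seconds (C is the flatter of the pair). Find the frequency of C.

B is above A, so f_B = 627.4 + 6.2 = 633.6 Hz.
B–C: Beat frequency = 88/10 = 8.8 Hz.
C is below B, so f_C = 633.6 − 8.8 = 624.8 Hz.

624.8 Hz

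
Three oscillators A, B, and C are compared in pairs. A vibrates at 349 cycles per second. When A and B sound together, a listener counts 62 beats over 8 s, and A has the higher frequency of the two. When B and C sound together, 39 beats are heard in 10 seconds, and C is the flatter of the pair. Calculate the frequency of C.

337.35 Hz

A–B: Beat frequency = 62/8 = 7.75 Hz.
B is below A, so f_B = 349 − 7.75 = 341.25 Hz.
B–C: Beat frequency = 39/10 = 3.9 Hz.
C is below B, so f_C = 341.25 − 3.9 = 337.35 Hz.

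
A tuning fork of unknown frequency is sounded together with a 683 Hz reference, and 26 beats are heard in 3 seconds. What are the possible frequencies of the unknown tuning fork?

Beat frequency = 26/3 = 8.6667 Hz.
|f − 683| = 8.6667, so f = 683 ± 8.6667.

674.3333 Hz or 691.6667 Hz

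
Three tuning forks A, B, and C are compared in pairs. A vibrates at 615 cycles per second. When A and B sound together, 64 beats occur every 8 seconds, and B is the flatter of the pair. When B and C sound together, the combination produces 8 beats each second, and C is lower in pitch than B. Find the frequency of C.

599 Hz

A–B: Beat frequency = 64/8 = 8 Hz.
B is below A, so f_B = 615 − 8 = 607 Hz.
C is below B, so f_C = 607 − 8 = 599 Hz.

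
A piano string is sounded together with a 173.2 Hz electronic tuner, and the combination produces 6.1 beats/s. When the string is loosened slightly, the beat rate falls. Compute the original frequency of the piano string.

|f − 173.2| = 6.1, so the piano string was at either 167.1 Hz or 179.3 Hz.
Reducing tension lowers a string's frequency; the adjustment lowers the piano string's frequency.
The beat rate fell, so the adjustment moved the piano string toward 173.2 Hz — it must have started above the reference.

179.3 Hz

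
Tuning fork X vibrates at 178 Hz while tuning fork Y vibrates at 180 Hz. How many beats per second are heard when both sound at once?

The beat frequency equals the magnitude of the frequency difference.
|178 − 180| = 2 Hz.

2 Hz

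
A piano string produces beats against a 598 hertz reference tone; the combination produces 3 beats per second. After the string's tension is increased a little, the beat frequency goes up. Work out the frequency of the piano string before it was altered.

601 Hz

|f − 598| = 3, so the piano string was at either 595 Hz or 601 Hz.
Higher tension means higher frequency; the adjustment raises the piano string's frequency.
The beat rate rose, so the adjustment moved the piano string further from 598 Hz — it was already above the reference.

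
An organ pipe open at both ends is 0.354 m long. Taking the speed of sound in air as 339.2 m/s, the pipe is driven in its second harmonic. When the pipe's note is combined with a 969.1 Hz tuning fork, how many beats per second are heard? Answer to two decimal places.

Open pipe: f_n = n·v/(2L) = 2·339.2/(2·0.354) = 958.1921 Hz.
f_beat = |958.1921 − 969.1| = 10.91 Hz.

10.91 Hz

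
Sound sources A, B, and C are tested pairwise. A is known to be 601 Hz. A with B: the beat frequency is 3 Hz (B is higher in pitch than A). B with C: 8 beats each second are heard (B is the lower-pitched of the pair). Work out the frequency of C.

612 Hz

B is above A, so f_B = 601 + 3 = 604 Hz.
C is above B, so f_C = 604 + 8 = 612 Hz.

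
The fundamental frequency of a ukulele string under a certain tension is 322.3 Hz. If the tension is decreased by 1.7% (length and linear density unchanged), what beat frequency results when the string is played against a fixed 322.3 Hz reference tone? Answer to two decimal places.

For a string, f ∝ √T, so the new frequency is 322.3·√0.983 = 319.5487 Hz.
f_beat = |319.5487 − 322.3| = 2.75 Hz.

2.75 Hz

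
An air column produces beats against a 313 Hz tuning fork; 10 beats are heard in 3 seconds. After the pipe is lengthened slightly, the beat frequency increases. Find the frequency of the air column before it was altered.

309.6667 Hz

Beat frequency = 10/3 = 3.3333 Hz.
|f − 313| = 3.3333, so the air column was at either 309.6667 Hz or 316.3333 Hz.
A longer pipe has a lower fundamental; the adjustment lowers the air column's frequency.
The beat rate rose, so the adjustment moved the air column further from 313 Hz — it was already below the reference.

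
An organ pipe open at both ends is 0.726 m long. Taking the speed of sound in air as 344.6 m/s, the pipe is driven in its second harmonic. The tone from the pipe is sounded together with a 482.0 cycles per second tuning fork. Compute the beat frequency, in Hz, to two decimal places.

7.34 Hz

Open pipe: f_n = n·v/(2L) = 2·344.6/(2·0.726) = 474.6556 Hz.
f_beat = |474.6556 − 482.0| = 7.34 Hz.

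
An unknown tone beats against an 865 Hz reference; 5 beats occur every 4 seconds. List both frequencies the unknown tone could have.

Beat frequency = 5/4 = 1.25 Hz.
|f − 865| = 1.25, so f = 865 ± 1.25.

863.75 Hz or 866.25 Hz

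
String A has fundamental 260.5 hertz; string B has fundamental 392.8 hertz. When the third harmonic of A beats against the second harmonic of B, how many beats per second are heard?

4.1 Hz

Third harmonic of the first: 3·260.5 = 781.5 Hz.
Second harmonic of the second: 2·392.8 = 785.6 Hz.
f_beat = |781.5 − 785.6| = 4.1 Hz.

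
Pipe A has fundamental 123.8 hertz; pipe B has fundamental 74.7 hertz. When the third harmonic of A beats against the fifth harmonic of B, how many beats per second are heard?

2.1 Hz

Third harmonic of the first: 3·123.8 = 371.4 Hz.
Fifth harmonic of the second: 5·74.7 = 373.5 Hz.
f_beat = |371.4 − 373.5| = 2.1 Hz.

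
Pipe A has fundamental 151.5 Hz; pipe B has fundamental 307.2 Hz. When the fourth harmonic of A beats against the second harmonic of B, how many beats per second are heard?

Fourth harmonic of the first: 4·151.5 = 606.0 Hz.
Second harmonic of the second: 2·307.2 = 614.4 Hz.
f_beat = |606.0 − 614.4| = 8.4 Hz.

8.4 Hz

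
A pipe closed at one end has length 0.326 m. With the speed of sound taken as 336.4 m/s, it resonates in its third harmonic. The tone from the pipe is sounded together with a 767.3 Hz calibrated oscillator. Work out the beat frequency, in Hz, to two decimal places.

Closed pipe (odd harmonics): f_n = n·v/(4L) = 3·336.4/(4·0.326) = 773.9264 Hz.
f_beat = |773.9264 − 767.3| = 6.63 Hz.

6.63 Hz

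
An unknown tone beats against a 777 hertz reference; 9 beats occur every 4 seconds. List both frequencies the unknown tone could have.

774.75 Hz or 779.25 Hz

Beat frequency = 9/4 = 2.25 Hz.
|f − 777| = 2.25, so f = 777 ± 2.25.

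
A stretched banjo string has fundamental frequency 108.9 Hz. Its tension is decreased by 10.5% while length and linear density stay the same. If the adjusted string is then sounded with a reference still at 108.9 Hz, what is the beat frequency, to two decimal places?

For a string, f ∝ √T, so the new frequency is 108.9·√0.895 = 103.0242 Hz.
f_beat = |103.0242 − 108.9| = 5.88 Hz.

5.88 Hz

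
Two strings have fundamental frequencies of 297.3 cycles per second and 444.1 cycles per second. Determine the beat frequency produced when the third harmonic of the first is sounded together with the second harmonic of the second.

Third harmonic of the first: 3·297.3 = 891.9 Hz.
Second harmonic of the second: 2·444.1 = 888.2 Hz.
f_beat = |891.9 − 888.2| = 3.7 Hz.

3.7 Hz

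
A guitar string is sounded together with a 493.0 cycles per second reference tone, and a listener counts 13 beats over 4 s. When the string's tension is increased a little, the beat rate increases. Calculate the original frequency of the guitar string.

496.25 Hz

Beat frequency = 13/4 = 3.25 Hz.
|f − 493.0| = 3.25, so the guitar string was at either 489.75 Hz or 496.25 Hz.
Higher tension means higher frequency; the adjustment raises the guitar string's frequency.
The beat rate rose, so the adjustment moved the guitar string further from 493.0 Hz — it was already above the reference.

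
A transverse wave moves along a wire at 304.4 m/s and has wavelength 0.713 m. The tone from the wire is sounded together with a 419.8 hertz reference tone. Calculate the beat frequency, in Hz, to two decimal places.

7.13 Hz

Source frequency f = v/λ = 304.4/0.713 = 426.9285 Hz.
f_beat = |426.9285 − 419.8| = 7.13 Hz.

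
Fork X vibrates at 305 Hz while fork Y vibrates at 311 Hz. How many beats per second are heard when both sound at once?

The beat frequency equals the magnitude of the frequency difference.
|305 − 311| = 6 Hz.

6 Hz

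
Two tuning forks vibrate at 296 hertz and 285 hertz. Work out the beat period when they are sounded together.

f_beat = |296 − 285| = 11 Hz.
Beat period T = 1 / f_beat = 1 / 11 s.

0.091 s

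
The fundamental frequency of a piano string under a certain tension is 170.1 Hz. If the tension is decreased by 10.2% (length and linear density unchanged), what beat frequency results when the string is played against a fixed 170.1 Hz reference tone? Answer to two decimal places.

8.91 Hz

For a string, f ∝ √T, so the new frequency is 170.1·√0.898 = 161.1916 Hz.
f_beat = |161.1916 − 170.1| = 8.91 Hz.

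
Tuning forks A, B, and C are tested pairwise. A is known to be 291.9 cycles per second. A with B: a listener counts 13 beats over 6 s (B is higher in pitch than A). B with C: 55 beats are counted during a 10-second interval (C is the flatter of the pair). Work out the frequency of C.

288.5667 Hz

A–B: Beat frequency = 13/6 = 2.1667 Hz.
B is above A, so f_B = 291.9 + 2.1667 = 294.0667 Hz.
B–C: Beat frequency = 55/10 = 5.5 Hz.
C is below B, so f_C = 294.0667 − 5.5 = 288.5667 Hz.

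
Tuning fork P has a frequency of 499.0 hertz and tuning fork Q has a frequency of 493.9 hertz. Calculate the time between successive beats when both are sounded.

f_beat = |499.0 − 493.9| = 5.1 Hz.
Beat period T = 1 / f_beat = 1 / 5.1 s.

0.196 s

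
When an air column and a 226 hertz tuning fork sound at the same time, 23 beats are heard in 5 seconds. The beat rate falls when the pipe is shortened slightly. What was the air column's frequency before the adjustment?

221.4 Hz

Beat frequency = 23/5 = 4.6 Hz.
|f − 226| = 4.6, so the air column was at either 221.4 Hz or 230.6 Hz.
A shorter pipe has a higher fundamental; the adjustment raises the air column's frequency.
The beat rate fell, so the adjustment moved the air column toward 226 Hz — it must have started below the reference.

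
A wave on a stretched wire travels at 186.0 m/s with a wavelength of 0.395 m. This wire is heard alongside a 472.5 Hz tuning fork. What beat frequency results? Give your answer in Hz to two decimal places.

Source frequency f = v/λ = 186.0/0.395 = 470.8861 Hz.
f_beat = |470.8861 − 472.5| = 1.61 Hz.

1.61 Hz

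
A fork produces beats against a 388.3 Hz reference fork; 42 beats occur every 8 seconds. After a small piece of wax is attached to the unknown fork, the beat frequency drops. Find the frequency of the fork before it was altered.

Beat frequency = 42/8 = 5.25 Hz.
|f − 388.3| = 5.25, so the fork was at either 383.05 Hz or 393.55 Hz.
Loading a fork with wax lowers its frequency; the adjustment lowers the fork's frequency.
The beat rate fell, so the adjustment moved the fork toward 388.3 Hz — it must have started above the reference.

393.55 Hz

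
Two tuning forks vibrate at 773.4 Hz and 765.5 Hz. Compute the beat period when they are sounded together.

0.127 s

f_beat = |773.4 − 765.5| = 7.9 Hz.
Beat period T = 1 / f_beat = 1 / 7.9 s.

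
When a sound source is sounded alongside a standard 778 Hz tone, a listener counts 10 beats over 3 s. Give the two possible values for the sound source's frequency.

774.6667 Hz or 781.3333 Hz

Beat frequency = 10/3 = 3.3333 Hz.
|f − 778| = 3.3333, so f = 778 ± 3.3333.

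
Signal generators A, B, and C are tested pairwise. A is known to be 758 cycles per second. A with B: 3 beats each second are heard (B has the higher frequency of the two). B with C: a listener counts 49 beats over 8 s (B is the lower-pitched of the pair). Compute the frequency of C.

B is above A, so f_B = 758 + 3 = 761 Hz.
B–C: Beat frequency = 49/8 = 6.125 Hz.
C is above B, so f_C = 761 + 6.125 = 767.125 Hz.

767.125 Hz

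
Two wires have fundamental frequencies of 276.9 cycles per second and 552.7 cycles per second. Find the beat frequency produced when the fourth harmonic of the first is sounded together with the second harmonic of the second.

Fourth harmonic of the first: 4·276.9 = 1107.6 Hz.
Second harmonic of the second: 2·552.7 = 1105.4 Hz.
f_beat = |1107.6 − 1105.4| = 2.2 Hz.

2.2 Hz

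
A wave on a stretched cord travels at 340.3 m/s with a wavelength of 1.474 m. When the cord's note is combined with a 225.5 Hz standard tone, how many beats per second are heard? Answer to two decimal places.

Source frequency f = v/λ = 340.3/1.474 = 230.8684 Hz.
f_beat = |230.8684 − 225.5| = 5.37 Hz.

5.37 Hz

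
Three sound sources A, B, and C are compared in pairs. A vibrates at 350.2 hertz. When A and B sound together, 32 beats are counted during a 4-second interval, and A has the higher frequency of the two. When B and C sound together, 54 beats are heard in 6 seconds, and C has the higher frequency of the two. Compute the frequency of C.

351.2 Hz

A–B: Beat frequency = 32/4 = 8 Hz.
B is below A, so f_B = 350.2 − 8 = 342.2 Hz.
B–C: Beat frequency = 54/6 = 9 Hz.
C is above B, so f_C = 342.2 + 9 = 351.2 Hz.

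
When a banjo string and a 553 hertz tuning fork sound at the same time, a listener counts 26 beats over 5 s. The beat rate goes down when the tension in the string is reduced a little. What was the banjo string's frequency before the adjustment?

558.2 Hz

Beat frequency = 26/5 = 5.2 Hz.
|f − 553| = 5.2, so the banjo string was at either 547.8 Hz or 558.2 Hz.
Lower tension means lower frequency; the adjustment lowers the banjo string's frequency.
The beat rate fell, so the adjustment moved the banjo string toward 553 Hz — it must have started above the reference.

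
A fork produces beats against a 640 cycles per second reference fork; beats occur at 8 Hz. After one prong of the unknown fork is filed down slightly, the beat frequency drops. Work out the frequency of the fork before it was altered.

632 Hz

|f − 640| = 8, so the fork was at either 632 Hz or 648 Hz.
Filing a prong removes mass and raises the fork's frequency; the adjustment raises the fork's frequency.
The beat rate fell, so the adjustment moved the fork toward 640 Hz — it must have started below the reference.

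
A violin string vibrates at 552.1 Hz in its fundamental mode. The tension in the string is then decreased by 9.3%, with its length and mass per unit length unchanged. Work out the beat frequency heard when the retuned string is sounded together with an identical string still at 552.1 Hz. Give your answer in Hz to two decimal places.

For a string, f ∝ √T, so the new frequency is 552.1·√0.907 = 525.8010 Hz.
f_beat = |525.8010 − 552.1| = 26.30 Hz.

26.30 Hz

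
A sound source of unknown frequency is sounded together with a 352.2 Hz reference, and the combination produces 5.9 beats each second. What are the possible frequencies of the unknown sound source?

346.3 Hz or 358.1 Hz

|f − 352.2| = 5.9, so f = 352.2 ± 5.9.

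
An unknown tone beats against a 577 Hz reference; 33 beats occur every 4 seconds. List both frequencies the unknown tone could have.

Beat frequency = 33/4 = 8.25 Hz.
|f − 577| = 8.25, so f = 577 ± 8.25.

568.75 Hz or 585.25 Hz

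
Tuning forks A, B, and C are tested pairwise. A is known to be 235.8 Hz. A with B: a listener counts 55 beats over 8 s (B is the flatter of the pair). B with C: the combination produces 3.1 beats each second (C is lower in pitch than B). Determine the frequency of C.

A–B: Beat frequency = 55/8 = 6.875 Hz.
B is below A, so f_B = 235.8 − 6.875 = 228.925 Hz.
C is below B, so f_C = 228.925 − 3.1 = 225.825 Hz.

225.825 Hz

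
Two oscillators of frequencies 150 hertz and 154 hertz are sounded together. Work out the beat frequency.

4 Hz

f_beat = |f₁ − f₂|.
|150 − 154| = 4 Hz.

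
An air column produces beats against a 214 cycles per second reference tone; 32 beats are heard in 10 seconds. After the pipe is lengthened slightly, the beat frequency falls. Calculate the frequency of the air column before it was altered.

Beat frequency = 32/10 = 3.2 Hz.
|f − 214| = 3.2, so the air column was at either 210.8 Hz or 217.2 Hz.
A longer pipe has a lower fundamental; the adjustment lowers the air column's frequency.
The beat rate fell, so the adjustment moved the air column toward 214 Hz — it must have started above the reference.

217.2 Hz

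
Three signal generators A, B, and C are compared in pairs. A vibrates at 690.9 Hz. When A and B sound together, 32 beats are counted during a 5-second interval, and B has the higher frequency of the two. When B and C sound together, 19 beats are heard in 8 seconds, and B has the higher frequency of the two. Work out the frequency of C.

694.925 Hz

A–B: Beat frequency = 32/5 = 6.4 Hz.
B is above A, so f_B = 690.9 + 6.4 = 697.3 Hz.
B–C: Beat frequency = 19/8 = 2.375 Hz.
C is below B, so f_C = 697.3 − 2.375 = 694.925 Hz.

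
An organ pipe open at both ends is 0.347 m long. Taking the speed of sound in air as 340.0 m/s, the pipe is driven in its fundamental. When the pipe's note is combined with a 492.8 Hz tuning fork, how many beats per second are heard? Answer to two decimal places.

Open pipe: f_n = n·v/(2L) = 1·340.0/(2·0.347) = 489.9135 Hz.
f_beat = |489.9135 − 492.8| = 2.89 Hz.

2.89 Hz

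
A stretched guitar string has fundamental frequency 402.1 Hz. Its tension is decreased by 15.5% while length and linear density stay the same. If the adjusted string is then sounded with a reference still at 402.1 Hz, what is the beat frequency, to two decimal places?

For a string, f ∝ √T, so the new frequency is 402.1·√0.845 = 369.6259 Hz.
f_beat = |369.6259 − 402.1| = 32.47 Hz.

32.47 Hz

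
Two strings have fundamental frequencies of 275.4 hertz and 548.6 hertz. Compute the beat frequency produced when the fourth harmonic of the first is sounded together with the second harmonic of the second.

4.4 Hz

Fourth harmonic of the first: 4·275.4 = 1101.6 Hz.
Second harmonic of the second: 2·548.6 = 1097.2 Hz.
f_beat = |1101.6 − 1097.2| = 4.4 Hz.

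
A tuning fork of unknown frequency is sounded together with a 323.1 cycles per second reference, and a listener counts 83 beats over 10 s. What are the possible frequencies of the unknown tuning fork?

314.8 Hz or 331.4 Hz

Beat frequency = 83/10 = 8.3 Hz.
|f − 323.1| = 8.3, so f = 323.1 ± 8.3.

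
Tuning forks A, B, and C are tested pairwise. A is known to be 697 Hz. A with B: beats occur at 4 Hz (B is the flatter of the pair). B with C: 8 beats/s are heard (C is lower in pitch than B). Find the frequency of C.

B is below A, so f_B = 697 − 4 = 693 Hz.
C is below B, so f_C = 693 − 8 = 685 Hz.

685 Hz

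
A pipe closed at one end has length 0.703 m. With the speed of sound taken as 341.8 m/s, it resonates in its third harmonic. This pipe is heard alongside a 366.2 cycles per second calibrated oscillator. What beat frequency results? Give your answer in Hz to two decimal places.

Closed pipe (odd harmonics): f_n = n·v/(4L) = 3·341.8/(4·0.703) = 364.6515 Hz.
f_beat = |364.6515 − 366.2| = 1.55 Hz.

1.55 Hz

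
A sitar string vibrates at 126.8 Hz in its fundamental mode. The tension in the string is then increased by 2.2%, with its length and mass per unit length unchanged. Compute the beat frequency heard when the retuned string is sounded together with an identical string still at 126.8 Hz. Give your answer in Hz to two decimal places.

For a string, f ∝ √T, so the new frequency is 126.8·√1.022 = 128.1872 Hz.
f_beat = |128.1872 − 126.8| = 1.39 Hz.

1.39 Hz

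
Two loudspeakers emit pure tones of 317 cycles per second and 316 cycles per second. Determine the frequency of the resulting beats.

f_beat = |f₁ − f₂|.
|317 − 316| = 1 Hz.

1 Hz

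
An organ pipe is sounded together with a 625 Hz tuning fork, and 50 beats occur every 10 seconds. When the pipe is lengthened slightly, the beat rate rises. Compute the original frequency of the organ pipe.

Beat frequency = 50/10 = 5 Hz.
|f − 625| = 5, so the organ pipe was at either 620 Hz or 630 Hz.
A longer pipe has a lower fundamental; the adjustment lowers the organ pipe's frequency.
The beat rate rose, so the adjustment moved the organ pipe further from 625 Hz — it was already below the reference.

620 Hz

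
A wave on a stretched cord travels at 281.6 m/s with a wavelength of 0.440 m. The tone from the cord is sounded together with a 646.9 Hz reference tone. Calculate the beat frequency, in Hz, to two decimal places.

6.90 Hz

Source frequency f = v/λ = 281.6/0.440 = 640.0000 Hz.
f_beat = |640.0000 − 646.9| = 6.90 Hz.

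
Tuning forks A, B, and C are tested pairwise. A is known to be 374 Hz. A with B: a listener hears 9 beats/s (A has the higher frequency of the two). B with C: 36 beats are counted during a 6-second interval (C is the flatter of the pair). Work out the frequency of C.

359 Hz

B is below A, so f_B = 374 − 9 = 365 Hz.
B–C: Beat frequency = 36/6 = 6 Hz.
C is below B, so f_C = 365 − 6 = 359 Hz.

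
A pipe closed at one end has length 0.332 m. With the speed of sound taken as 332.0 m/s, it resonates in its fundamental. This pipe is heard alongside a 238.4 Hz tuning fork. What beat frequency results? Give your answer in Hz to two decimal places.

Closed pipe (odd harmonics): f_n = n·v/(4L) = 1·332.0/(4·0.332) = 250.0000 Hz.
f_beat = |250.0000 − 238.4| = 11.60 Hz.

11.60 Hz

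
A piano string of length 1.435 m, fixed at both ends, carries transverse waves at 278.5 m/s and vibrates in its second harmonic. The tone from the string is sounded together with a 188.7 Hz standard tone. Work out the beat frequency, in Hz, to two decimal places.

5.38 Hz

For a string fixed at both ends, f_n = n·v/(2L) = 2·278.5/(2·1.435) = 194.0767 Hz.
f_beat = |194.0767 − 188.7| = 5.38 Hz.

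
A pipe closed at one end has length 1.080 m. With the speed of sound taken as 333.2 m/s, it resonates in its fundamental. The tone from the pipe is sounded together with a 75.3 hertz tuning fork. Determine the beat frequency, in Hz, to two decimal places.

1.83 Hz

Closed pipe (odd harmonics): f_n = n·v/(4L) = 1·333.2/(4·1.080) = 77.1296 Hz.
f_beat = |77.1296 − 75.3| = 1.83 Hz.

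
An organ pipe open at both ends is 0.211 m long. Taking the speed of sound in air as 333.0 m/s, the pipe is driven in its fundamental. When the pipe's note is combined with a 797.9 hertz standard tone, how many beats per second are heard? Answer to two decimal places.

8.80 Hz

Open pipe: f_n = n·v/(2L) = 1·333.0/(2·0.211) = 789.0995 Hz.
f_beat = |789.0995 − 797.9| = 8.80 Hz.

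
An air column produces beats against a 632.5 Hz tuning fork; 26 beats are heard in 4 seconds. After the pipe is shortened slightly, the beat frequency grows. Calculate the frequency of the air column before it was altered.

Beat frequency = 26/4 = 6.5 Hz.
|f − 632.5| = 6.5, so the air column was at either 626 Hz or 639 Hz.
A shorter pipe has a higher fundamental; the adjustment raises the air column's frequency.
The beat rate rose, so the adjustment moved the air column further from 632.5 Hz — it was already above the reference.

639 Hz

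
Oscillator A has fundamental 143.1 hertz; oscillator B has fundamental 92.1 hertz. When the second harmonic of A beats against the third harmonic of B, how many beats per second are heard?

Second harmonic of the first: 2·143.1 = 286.2 Hz.
Third harmonic of the second: 3·92.1 = 276.3 Hz.
f_beat = |286.2 − 276.3| = 9.9 Hz.

9.9 Hz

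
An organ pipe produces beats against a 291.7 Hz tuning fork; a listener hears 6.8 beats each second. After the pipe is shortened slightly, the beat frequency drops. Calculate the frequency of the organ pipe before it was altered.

|f − 291.7| = 6.8, so the organ pipe was at either 284.9 Hz or 298.5 Hz.
A shorter pipe has a higher fundamental; the adjustment raises the organ pipe's frequency.
The beat rate fell, so the adjustment moved the organ pipe toward 291.7 Hz — it must have started below the reference.

284.9 Hz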